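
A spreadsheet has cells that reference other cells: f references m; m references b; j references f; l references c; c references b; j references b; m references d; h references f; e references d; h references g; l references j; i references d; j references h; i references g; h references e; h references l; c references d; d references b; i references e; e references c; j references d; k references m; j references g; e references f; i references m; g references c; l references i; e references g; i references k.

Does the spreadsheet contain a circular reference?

Yes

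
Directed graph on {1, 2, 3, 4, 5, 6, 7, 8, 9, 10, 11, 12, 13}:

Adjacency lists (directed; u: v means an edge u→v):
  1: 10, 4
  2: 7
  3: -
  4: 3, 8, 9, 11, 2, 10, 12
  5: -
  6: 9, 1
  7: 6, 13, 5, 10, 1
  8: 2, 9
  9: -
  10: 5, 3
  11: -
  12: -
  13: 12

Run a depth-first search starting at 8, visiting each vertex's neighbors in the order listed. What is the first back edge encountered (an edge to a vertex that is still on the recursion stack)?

4→8

DFS from 8 (visiting each vertex's neighbors in the order listed); mark gray on enter, black on exit:
8 gray
  2 gray
    7 gray
      6 gray
        9 gray
        9 black
        1 gray
          10 gray
            5 gray
            5 black
            3 gray
            3 black
          10 black
          4 gray
            4→3: 3 black — skip
            4→8: 8 is gray → back edge
First back edge: 4 → 8.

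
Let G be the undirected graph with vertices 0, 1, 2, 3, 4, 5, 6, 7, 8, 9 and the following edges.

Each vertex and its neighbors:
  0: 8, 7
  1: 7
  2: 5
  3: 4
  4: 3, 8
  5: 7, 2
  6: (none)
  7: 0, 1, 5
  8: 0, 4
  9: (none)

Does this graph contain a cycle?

No

DFS, tracking each vertex's parent; an edge to a visited non-parent vertex closes a cycle.
Start from 6:
visit 6 (parent –)
visit 0 (parent –)
  visit 8 (parent 0)
    8–0: parent, skip
    visit 4 (parent 8)
      visit 3 (parent 4)
        3–4: parent, skip
      4–8: parent, skip
  visit 7 (parent 0)
    7–0: parent, skip
    visit 1 (parent 7)
      1–7: parent, skip
    visit 5 (parent 7)
      5–7: parent, skip
      visit 2 (parent 5)
        2–5: parent, skip
visit 9 (parent –)
No non-parent visited neighbor found — the graph is a forest.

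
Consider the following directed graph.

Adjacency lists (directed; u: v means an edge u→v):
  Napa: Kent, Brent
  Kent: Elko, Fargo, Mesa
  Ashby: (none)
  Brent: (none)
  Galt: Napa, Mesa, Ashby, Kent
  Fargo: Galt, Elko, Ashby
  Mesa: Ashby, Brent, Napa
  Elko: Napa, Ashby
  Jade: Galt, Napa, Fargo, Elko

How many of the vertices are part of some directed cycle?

6

A vertex is on a directed cycle iff it belongs to a strongly connected component of size ≥ 2 (or has a self-loop).
The vertices on cycles are {Elko, Galt, Kent, Mesa, Napa, Fargo} — 6 in total.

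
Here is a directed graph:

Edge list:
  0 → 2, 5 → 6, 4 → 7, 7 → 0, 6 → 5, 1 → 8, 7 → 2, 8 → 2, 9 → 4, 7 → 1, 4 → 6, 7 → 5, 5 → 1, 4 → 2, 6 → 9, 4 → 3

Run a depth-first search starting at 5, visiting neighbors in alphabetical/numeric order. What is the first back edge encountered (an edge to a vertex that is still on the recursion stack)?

DFS from 5 (visiting neighbors in alphabetical/numeric order); mark gray on enter, black on exit:
5 gray
  1 gray
    8 gray
      2 gray
      2 black
    8 black
  1 black
  6 gray
    6→5: 5 is gray → back edge
First back edge: 6 → 5.

6→5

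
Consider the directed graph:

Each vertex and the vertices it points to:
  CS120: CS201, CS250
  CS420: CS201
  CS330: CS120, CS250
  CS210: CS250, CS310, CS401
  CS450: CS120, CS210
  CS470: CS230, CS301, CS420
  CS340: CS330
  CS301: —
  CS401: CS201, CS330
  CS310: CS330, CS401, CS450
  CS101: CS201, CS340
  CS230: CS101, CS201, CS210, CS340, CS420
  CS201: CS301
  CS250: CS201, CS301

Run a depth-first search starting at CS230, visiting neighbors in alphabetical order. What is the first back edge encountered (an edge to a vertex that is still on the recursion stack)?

CS450->CS210

DFS from CS230 (visiting neighbors in alphabetical order); mark gray on enter, black on exit:
CS230 gray
  CS101 gray
    CS201 gray
      CS301 gray
      CS301 black
    CS201 black
    CS340 gray
      CS330 gray
        CS120 gray
          CS120→CS201: CS201 black — skip
          CS250 gray
            CS250→CS201: CS201 black — skip
            CS250→CS301: CS301 black — skip
          CS250 black
        CS120 black
        CS330→CS250: CS250 black — skip
      CS330 black
    CS340 black
  CS101 black
  CS230→CS201: CS201 black — skip
  CS210 gray
    CS210→CS250: CS250 black — skip
    CS310 gray
      CS310→CS330: CS330 black — skip
      CS401 gray
        CS401→CS201: CS201 black — skip
        CS401→CS330: CS330 black — skip
      CS401 black
      CS450 gray
        CS450→CS120: CS120 black — skip
        CS450→CS210: CS210 is gray → back edge
First back edge: CS450 → CS210.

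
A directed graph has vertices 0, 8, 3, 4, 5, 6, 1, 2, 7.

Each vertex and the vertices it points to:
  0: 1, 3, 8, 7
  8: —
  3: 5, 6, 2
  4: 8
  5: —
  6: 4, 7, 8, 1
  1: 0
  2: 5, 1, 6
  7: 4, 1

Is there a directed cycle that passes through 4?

No

4 lies on a cycle iff there is a path from 4 back to itself.
Exploring from 4, it never reaches itself; equivalently, its strongly connected component is a singleton.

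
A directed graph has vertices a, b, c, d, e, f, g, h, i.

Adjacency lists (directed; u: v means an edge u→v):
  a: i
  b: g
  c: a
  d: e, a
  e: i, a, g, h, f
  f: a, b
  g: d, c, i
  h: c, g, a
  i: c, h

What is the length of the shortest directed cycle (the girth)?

For each vertex v, BFS finds the shortest path from v back to v.
The shortest such closed walk is g → d → e → g, length 3.

3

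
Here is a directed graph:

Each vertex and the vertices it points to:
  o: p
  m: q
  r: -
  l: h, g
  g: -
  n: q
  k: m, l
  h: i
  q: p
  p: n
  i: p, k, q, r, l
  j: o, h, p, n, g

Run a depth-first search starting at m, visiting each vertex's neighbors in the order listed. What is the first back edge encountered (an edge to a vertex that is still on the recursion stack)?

DFS from m (visiting each vertex's neighbors in the order listed); mark gray on enter, black on exit:
m gray
  q gray
    p gray
      n gray
        n→q: q is gray → back edge
First back edge: n → q.

n→q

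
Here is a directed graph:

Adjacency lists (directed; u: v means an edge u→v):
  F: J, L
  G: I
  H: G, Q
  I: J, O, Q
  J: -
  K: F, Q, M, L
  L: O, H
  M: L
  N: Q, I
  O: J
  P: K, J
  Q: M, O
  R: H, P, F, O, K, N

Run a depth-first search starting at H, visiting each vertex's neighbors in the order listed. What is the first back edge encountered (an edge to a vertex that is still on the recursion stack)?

L→H

DFS from H (visiting each vertex's neighbors in the order listed); mark gray on enter, black on exit:
H gray
  G gray
    I gray
      J gray
      J black
      O gray
        O→J: J black — skip
      O black
      Q gray
        M gray
          L gray
            L→O: O black — skip
            L→H: H is gray → back edge
First back edge: L → H.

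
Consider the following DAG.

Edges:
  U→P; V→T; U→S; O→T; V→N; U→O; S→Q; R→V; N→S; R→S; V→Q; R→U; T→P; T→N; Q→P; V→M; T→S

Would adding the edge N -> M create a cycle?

Adding N→M creates a cycle iff M can already reach N.
Explore from M: no path reaches N. The graph stays acyclic.

No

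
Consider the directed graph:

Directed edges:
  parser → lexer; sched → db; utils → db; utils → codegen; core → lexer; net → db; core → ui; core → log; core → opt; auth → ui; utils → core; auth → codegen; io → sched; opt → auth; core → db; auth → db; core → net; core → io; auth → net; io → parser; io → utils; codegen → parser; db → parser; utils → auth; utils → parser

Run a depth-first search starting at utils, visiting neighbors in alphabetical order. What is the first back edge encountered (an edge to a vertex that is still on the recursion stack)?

DFS from utils (visiting neighbors in alphabetical order); mark gray on enter, black on exit:
utils gray
  auth gray
    codegen gray
      parser gray
        lexer gray
        lexer black
      parser black
    codegen black
    db gray
      db→parser: parser black — skip
    db black
    net gray
      net→db: db black — skip
    net black
    ui gray
    ui black
  auth black
  utils→codegen: codegen black — skip
  core gray
    core→db: db black — skip
    io gray
      io→parser: parser black — skip
      sched gray
        sched→db: db black — skip
      sched black
      io→utils: utils is gray → back edge
First back edge: io → utils.

io->utils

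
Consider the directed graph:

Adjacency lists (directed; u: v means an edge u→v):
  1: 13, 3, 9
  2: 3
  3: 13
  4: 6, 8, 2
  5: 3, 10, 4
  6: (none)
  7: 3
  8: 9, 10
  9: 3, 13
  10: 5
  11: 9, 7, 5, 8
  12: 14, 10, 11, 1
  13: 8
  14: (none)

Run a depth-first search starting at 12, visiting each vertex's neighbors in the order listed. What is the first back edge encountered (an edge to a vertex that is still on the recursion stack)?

DFS from 12 (visiting each vertex's neighbors in the order listed); mark gray on enter, black on exit:
12 gray
  14 gray
  14 black
  10 gray
    5 gray
      3 gray
        13 gray
          8 gray
            9 gray
              9→3: 3 is gray → back edge
First back edge: 9 → 3.

9→3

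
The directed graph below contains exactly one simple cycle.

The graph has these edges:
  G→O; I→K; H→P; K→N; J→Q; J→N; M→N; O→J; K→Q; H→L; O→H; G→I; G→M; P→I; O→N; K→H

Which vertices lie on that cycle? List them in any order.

H, I, K, P

DFS with gray/black marking from H:
H gray
  L gray
  L black
  P gray
    I gray
      K gray
        N gray
        N black
        K→H: H is gray → back edge
Back edge closes the cycle H → P → I → K → H; its vertices are {H, I, K, P}.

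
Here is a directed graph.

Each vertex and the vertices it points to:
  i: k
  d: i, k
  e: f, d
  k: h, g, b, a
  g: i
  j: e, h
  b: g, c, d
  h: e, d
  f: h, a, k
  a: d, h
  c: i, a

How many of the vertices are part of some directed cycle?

A vertex is on a directed cycle iff it belongs to a strongly connected component of size ≥ 2 (or has a self-loop).
The vertices on cycles are {a, b, c, d, e, f, g, h, i, k} — 10 in total.

10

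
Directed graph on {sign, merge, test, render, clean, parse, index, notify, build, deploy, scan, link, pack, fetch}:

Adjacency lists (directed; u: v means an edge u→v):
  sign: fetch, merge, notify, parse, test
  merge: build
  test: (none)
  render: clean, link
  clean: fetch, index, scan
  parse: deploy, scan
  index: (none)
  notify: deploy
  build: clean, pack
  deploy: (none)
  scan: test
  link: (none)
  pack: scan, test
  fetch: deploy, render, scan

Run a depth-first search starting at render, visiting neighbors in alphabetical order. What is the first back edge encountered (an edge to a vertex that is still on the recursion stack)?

fetch→render

DFS from render (visiting neighbors in alphabetical order); mark gray on enter, black on exit:
render gray
  clean gray
    fetch gray
      deploy gray
      deploy black
      fetch→render: render is gray → back edge
First back edge: fetch → render.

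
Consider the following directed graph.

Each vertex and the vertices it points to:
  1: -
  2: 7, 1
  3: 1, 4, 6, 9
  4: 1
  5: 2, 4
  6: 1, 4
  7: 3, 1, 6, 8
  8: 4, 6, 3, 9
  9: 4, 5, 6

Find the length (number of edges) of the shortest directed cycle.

5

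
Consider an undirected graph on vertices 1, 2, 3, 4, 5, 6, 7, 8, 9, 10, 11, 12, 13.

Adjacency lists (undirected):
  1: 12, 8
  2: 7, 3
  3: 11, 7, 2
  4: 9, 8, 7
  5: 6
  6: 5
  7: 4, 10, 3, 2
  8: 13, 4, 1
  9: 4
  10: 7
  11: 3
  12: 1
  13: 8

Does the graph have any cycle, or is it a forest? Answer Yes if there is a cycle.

Yes

DFS, tracking each vertex's parent; an edge to a visited non-parent vertex closes a cycle.
Start from 13:
visit 13 (parent –)
  visit 8 (parent 13)
    8–13: parent, skip
    visit 4 (parent 8)
      visit 9 (parent 4)
        9–4: parent, skip
      4–8: parent, skip
      visit 7 (parent 4)
        7–4: parent, skip
        visit 10 (parent 7)
          10–7: parent, skip
        visit 3 (parent 7)
          visit 11 (parent 3)
            11–3: parent, skip
          3–7: parent, skip
          visit 2 (parent 3)
            2–7: 7 visited and ≠ parent → cycle
Cycle: 7 – 3 – 2 – 7.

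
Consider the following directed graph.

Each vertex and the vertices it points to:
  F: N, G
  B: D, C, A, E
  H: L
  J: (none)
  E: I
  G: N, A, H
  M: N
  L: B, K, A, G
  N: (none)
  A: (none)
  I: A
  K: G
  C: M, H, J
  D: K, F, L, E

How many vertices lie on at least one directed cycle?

A vertex is on a directed cycle iff it belongs to a strongly connected component of size ≥ 2 (or has a self-loop).
The vertices on cycles are {B, C, D, F, G, H, K, L} — 8 in total.

8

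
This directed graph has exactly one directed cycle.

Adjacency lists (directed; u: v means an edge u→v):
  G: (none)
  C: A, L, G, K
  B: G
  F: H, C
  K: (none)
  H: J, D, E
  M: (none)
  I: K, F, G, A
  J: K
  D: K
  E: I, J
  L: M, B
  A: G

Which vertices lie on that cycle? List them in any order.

DFS with gray/black marking from F:
F gray
  H gray
    J gray
      K gray
      K black
    J black
    D gray
      D→K: K black — skip
    D black
    E gray
      I gray
        I→K: K black — skip
        I→F: F is gray → back edge
Back edge closes the cycle F → H → E → I → F; its vertices are {E, F, H, I}.

E, F, H, I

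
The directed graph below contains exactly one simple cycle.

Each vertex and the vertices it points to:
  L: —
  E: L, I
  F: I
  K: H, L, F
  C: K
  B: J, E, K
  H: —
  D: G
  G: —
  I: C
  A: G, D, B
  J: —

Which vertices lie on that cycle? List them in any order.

C, F, I, K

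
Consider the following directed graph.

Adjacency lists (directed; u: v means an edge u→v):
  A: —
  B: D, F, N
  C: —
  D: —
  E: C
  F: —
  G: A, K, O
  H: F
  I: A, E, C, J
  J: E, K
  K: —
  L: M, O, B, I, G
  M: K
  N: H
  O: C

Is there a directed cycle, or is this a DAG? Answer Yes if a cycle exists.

DFS with white/gray/black marking, starting from N:
N gray
  H gray
    F gray
    F black
  H black
N black
A gray
A black
B gray
  D gray
  D black
  B→F: F black — skip
  B→N: N black — skip
B black
C gray
C black
E gray
  E→C: C black — skip
E black
G gray
  G→A: A black — skip
  K gray
  K black
  O gray
    O→C: C black — skip
  O black
G black
I gray
  I→A: A black — skip
  I→E: E black — skip
  I→C: C black — skip
  J gray
    J→E: E black — skip
    J→K: K black — skip
  J black
I black
L gray
  M gray
    M→K: K black — skip
  M black
  L→O: O black — skip
  L→B: B black — skip
  L→I: I black — skip
  L→G: G black — skip
L black
Every edge goes to a white or black vertex — no back edge, so the graph is acyclic.

No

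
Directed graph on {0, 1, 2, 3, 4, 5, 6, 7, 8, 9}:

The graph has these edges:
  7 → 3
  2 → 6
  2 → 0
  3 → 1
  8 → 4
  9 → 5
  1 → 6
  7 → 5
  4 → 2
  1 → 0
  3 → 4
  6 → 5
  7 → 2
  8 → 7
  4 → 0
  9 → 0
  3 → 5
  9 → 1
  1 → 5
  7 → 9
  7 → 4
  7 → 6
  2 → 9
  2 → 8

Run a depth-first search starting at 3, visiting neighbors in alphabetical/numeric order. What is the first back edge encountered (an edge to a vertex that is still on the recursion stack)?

8→4

DFS from 3 (visiting neighbors in alphabetical/numeric order); mark gray on enter, black on exit:
3 gray
  1 gray
    0 gray
    0 black
    5 gray
    5 black
    6 gray
      6→5: 5 black — skip
    6 black
  1 black
  4 gray
    4→0: 0 black — skip
    2 gray
      2→0: 0 black — skip
      2→6: 6 black — skip
      8 gray
        8→4: 4 is gray → back edge
First back edge: 8 → 4.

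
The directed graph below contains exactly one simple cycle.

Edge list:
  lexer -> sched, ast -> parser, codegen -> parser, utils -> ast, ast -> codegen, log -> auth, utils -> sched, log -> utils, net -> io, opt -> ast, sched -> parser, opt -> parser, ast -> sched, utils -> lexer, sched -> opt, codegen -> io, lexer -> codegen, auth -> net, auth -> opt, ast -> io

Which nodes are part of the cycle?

DFS with gray/black marking from opt:
opt gray
  parser gray
  parser black
  ast gray
    ast→parser: parser black — skip
    sched gray
      sched→opt: opt is gray → back edge
Back edge closes the cycle opt → ast → sched → opt; its vertices are {ast, opt, sched}.

ast, opt, sched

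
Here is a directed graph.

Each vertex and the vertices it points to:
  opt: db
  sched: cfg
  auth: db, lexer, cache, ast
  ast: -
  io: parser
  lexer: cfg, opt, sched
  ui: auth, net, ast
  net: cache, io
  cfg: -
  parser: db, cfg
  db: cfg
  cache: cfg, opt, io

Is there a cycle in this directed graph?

No

DFS with white/gray/black marking, starting from db:
db gray
  cfg gray
  cfg black
db black
opt gray
  opt→db: db black — skip
opt black
sched gray
  sched→cfg: cfg black — skip
sched black
auth gray
  auth→db: db black — skip
  lexer gray
    lexer→cfg: cfg black — skip
    lexer→opt: opt black — skip
    lexer→sched: sched black — skip
  lexer black
  cache gray
    cache→cfg: cfg black — skip
    cache→opt: opt black — skip
    io gray
      parser gray
        parser→db: db black — skip
        parser→cfg: cfg black — skip
      parser black
    io black
  cache black
  ast gray
  ast black
auth black
ui gray
  ui→auth: auth black — skip
  net gray
    net→cache: cache black — skip
    net→io: io black — skip
  net black
  ui→ast: ast black — skip
ui black
Every edge goes to a white or black vertex — no back edge, so the graph is acyclic.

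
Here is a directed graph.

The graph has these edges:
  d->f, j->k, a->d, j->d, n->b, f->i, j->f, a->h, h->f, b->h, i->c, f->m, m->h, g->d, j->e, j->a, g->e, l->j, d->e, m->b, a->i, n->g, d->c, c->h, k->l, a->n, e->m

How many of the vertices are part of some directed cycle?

9

A vertex is on a directed cycle iff it belongs to a strongly connected component of size ≥ 2 (or has a self-loop).
The vertices on cycles are {b, c, f, h, i, j, k, l, m} — 9 in total.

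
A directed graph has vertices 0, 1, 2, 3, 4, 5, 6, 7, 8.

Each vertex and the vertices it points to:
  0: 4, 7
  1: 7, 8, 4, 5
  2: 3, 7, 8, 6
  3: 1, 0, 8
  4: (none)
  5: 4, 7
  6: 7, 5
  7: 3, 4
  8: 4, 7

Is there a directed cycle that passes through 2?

No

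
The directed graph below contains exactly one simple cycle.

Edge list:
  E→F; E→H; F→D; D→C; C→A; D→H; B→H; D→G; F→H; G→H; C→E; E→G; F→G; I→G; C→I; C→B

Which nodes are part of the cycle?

DFS with gray/black marking from D:
D gray
  C gray
    I gray
      G gray
        H gray
        H black
      G black
    I black
    E gray
      F gray
        F→H: H black — skip
        F→G: G black — skip
        F→D: D is gray → back edge
Back edge closes the cycle D → C → E → F → D; its vertices are {C, D, E, F}.

C, D, E, F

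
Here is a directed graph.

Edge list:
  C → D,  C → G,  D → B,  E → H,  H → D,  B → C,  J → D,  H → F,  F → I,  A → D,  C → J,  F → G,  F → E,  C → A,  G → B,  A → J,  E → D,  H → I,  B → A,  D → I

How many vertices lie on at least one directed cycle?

A vertex is on a directed cycle iff it belongs to a strongly connected component of size ≥ 2 (or has a self-loop).
The vertices on cycles are {A, B, C, D, E, F, G, H, J} — 9 in total.

9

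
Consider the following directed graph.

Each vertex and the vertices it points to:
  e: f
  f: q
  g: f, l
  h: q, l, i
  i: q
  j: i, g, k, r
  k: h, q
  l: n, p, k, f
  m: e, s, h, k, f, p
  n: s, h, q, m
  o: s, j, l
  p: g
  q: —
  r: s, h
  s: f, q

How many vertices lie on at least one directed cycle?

7

A vertex is on a directed cycle iff it belongs to a strongly connected component of size ≥ 2 (or has a self-loop).
The vertices on cycles are {g, h, k, l, m, n, p} — 7 in total.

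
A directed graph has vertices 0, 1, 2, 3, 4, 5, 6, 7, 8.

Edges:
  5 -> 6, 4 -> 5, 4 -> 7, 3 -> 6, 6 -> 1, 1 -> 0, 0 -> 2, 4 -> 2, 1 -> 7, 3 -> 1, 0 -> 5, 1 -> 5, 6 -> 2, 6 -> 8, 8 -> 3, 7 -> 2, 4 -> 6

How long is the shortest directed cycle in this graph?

3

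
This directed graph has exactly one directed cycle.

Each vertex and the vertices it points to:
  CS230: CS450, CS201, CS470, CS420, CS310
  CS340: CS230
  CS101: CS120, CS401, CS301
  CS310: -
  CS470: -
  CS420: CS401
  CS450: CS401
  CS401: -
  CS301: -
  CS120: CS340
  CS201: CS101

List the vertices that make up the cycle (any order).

CS101, CS120, CS201, CS230, CS340

DFS with gray/black marking from CS230:
CS230 gray
  CS450 gray
    CS401 gray
    CS401 black
  CS450 black
  CS201 gray
    CS101 gray
      CS120 gray
        CS340 gray
          CS340→CS230: CS230 is gray → back edge
Back edge closes the cycle CS230 → CS201 → CS101 → CS120 → CS340 → CS230; its vertices are {CS101, CS120, CS201, CS230, CS340}.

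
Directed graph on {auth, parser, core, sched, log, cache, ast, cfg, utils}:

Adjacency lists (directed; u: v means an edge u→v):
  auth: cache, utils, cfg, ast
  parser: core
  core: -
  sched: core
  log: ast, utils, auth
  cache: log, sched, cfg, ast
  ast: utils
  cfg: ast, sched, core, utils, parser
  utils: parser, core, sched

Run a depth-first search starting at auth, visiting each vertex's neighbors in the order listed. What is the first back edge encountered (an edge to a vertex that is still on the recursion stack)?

log->auth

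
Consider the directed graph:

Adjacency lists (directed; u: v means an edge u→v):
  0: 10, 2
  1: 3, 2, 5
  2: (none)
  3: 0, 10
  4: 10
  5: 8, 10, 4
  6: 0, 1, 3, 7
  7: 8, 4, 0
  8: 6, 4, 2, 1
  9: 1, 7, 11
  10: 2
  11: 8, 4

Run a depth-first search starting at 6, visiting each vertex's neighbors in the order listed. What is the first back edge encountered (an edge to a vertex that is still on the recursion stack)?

8->6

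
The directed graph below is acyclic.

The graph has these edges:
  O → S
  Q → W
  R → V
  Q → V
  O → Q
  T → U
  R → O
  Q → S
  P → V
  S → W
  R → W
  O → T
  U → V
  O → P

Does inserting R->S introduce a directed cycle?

Adding R→S creates a cycle iff S can already reach R.
Explore from S: no path reaches R. The graph stays acyclic.

No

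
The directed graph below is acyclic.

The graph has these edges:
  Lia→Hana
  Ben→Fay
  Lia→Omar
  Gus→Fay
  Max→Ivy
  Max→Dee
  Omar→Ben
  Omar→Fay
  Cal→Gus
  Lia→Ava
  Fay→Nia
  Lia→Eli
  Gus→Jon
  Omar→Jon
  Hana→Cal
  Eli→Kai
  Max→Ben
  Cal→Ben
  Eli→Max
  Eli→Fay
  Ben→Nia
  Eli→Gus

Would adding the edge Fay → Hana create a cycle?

Adding Fay→Hana creates a cycle iff Hana can already reach Fay.
Path from Hana: Hana → Cal → Gus → Fay.
So Hana → … → Fay → Hana is a cycle.

Yes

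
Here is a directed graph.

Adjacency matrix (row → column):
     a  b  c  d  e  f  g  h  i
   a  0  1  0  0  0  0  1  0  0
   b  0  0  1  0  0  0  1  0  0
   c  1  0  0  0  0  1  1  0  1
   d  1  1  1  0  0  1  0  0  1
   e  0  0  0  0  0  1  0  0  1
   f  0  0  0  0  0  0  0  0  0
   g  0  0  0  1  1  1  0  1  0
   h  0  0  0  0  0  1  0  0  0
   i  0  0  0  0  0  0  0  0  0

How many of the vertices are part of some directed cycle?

A vertex is on a directed cycle iff it belongs to a strongly connected component of size ≥ 2 (or has a self-loop).
The vertices on cycles are {a, b, c, d, g} — 5 in total.

5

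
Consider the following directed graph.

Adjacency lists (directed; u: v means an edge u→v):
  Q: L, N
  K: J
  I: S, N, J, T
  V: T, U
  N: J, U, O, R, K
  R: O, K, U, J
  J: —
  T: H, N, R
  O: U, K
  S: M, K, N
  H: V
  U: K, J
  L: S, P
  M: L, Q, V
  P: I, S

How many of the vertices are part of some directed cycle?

A vertex is on a directed cycle iff it belongs to a strongly connected component of size ≥ 2 (or has a self-loop).
The vertices on cycles are {H, I, L, M, P, Q, S, T, V} — 9 in total.

9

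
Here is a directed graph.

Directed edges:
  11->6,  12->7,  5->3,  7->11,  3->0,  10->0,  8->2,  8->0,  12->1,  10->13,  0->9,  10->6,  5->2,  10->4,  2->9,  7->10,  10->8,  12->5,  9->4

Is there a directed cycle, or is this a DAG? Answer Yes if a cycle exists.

DFS with white/gray/black marking, starting from 3:
3 gray
  0 gray
    9 gray
      4 gray
      4 black
    9 black
  0 black
3 black
1 gray
1 black
2 gray
  2→9: 9 black — skip
2 black
5 gray
  5→3: 3 black — skip
  5→2: 2 black — skip
5 black
6 gray
6 black
7 gray
  10 gray
    10→4: 4 black — skip
    10→6: 6 black — skip
    13 gray
    13 black
    8 gray
      8→0: 0 black — skip
      8→2: 2 black — skip
    8 black
    10→0: 0 black — skip
  10 black
  11 gray
    11→6: 6 black — skip
  11 black
7 black
12 gray
  12→5: 5 black — skip
  12→7: 7 black — skip
  12→1: 1 black — skip
12 black
Every edge goes to a white or black vertex — no back edge, so the graph is acyclic.

No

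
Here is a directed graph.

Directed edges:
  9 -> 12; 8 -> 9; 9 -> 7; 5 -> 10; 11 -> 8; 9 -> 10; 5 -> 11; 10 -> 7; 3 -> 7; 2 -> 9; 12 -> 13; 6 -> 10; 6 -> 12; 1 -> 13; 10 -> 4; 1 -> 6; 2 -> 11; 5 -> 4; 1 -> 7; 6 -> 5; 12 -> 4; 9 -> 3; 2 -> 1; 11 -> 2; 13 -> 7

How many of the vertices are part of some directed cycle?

A vertex is on a directed cycle iff it belongs to a strongly connected component of size ≥ 2 (or has a self-loop).
The vertices on cycles are {1, 2, 5, 6, 11} — 5 in total.

5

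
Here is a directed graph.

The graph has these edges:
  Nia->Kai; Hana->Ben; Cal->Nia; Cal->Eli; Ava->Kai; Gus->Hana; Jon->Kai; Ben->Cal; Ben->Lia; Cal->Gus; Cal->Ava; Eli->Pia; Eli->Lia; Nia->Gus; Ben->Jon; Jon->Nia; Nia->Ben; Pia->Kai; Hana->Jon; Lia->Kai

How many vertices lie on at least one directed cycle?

6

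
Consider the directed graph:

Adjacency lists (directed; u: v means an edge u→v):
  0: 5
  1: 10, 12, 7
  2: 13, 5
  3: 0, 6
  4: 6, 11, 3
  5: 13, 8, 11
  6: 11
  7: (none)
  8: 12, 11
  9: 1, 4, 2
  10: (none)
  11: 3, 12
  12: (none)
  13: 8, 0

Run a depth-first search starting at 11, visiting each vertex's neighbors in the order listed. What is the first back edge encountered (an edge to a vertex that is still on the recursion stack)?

8->11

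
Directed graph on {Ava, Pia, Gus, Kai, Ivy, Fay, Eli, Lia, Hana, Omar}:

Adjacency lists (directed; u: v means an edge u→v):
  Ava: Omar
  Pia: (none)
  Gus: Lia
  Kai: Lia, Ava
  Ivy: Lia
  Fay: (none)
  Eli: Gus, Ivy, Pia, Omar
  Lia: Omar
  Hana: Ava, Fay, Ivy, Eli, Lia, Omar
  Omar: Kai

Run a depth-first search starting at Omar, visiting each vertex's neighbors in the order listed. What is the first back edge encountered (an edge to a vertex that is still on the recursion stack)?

DFS from Omar (visiting each vertex's neighbors in the order listed); mark gray on enter, black on exit:
Omar gray
  Kai gray
    Lia gray
      Lia→Omar: Omar is gray → back edge
First back edge: Lia → Omar.

Lia->Omar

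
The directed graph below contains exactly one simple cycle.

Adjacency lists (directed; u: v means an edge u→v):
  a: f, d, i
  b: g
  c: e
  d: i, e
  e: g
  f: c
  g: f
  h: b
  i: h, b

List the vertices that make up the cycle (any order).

DFS with gray/black marking from f:
f gray
  c gray
    e gray
      g gray
        g→f: f is gray → back edge
Back edge closes the cycle f → c → e → g → f; its vertices are {c, e, f, g}.

c, e, f, g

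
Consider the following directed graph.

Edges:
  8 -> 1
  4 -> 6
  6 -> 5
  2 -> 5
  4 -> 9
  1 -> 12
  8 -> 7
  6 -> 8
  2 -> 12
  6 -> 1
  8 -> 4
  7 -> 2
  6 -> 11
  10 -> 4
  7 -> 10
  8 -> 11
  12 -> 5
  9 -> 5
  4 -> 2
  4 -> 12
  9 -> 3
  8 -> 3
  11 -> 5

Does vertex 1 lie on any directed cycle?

No

1 lies on a cycle iff there is a path from 1 back to itself.
Exploring from 1, it never reaches itself; equivalently, its strongly connected component is a singleton.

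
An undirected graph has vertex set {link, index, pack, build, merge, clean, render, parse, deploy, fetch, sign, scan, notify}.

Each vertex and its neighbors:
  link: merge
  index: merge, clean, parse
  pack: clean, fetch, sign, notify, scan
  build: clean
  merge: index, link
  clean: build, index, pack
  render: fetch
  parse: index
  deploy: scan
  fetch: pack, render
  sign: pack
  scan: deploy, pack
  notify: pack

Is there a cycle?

DFS, tracking each vertex's parent; an edge to a visited non-parent vertex closes a cycle.
Start from pack:
visit pack (parent –)
  visit clean (parent pack)
    visit build (parent clean)
      build–clean: parent, skip
    visit index (parent clean)
      visit merge (parent index)
        merge–index: parent, skip
        visit link (parent merge)
          link–merge: parent, skip
      index–clean: parent, skip
      visit parse (parent index)
        parse–index: parent, skip
    clean–pack: parent, skip
  visit fetch (parent pack)
    fetch–pack: parent, skip
    visit render (parent fetch)
      render–fetch: parent, skip
  visit sign (parent pack)
    sign–pack: parent, skip
  visit notify (parent pack)
    notify–pack: parent, skip
  visit scan (parent pack)
    visit deploy (parent scan)
      deploy–scan: parent, skip
    scan–pack: parent, skip
No non-parent visited neighbor found — the graph is a forest.

No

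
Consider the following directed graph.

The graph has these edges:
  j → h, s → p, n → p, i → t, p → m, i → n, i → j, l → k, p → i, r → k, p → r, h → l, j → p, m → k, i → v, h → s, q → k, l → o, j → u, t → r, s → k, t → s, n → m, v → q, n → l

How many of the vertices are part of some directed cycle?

A vertex is on a directed cycle iff it belongs to a strongly connected component of size ≥ 2 (or has a self-loop).
The vertices on cycles are {h, i, j, n, p, s, t} — 7 in total.

7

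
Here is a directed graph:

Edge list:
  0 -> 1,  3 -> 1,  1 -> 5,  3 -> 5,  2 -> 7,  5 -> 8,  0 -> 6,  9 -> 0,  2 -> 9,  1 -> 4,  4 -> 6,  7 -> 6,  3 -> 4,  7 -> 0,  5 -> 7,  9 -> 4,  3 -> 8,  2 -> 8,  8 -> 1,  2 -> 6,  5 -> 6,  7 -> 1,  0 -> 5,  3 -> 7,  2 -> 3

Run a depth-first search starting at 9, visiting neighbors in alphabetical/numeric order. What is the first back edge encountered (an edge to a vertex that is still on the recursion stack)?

DFS from 9 (visiting neighbors in alphabetical/numeric order); mark gray on enter, black on exit:
9 gray
  0 gray
    1 gray
      4 gray
        6 gray
        6 black
      4 black
      5 gray
        5→6: 6 black — skip
        7 gray
          7→0: 0 is gray → back edge
First back edge: 7 → 0.

7→0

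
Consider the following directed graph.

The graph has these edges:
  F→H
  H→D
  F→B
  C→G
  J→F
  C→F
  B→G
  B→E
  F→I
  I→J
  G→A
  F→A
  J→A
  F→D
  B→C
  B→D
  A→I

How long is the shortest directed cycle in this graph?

3

For each vertex v, BFS finds the shortest path from v back to v.
The shortest such closed walk is F → I → J → F, length 3.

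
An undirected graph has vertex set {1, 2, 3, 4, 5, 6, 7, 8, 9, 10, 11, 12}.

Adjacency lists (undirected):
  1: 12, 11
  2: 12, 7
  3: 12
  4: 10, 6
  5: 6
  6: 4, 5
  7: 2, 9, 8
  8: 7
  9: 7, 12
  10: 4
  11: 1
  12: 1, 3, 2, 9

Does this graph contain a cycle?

DFS, tracking each vertex's parent; an edge to a visited non-parent vertex closes a cycle.
Start from 9:
visit 9 (parent –)
  visit 7 (parent 9)
    visit 2 (parent 7)
      visit 12 (parent 2)
        visit 1 (parent 12)
          1–12: parent, skip
          visit 11 (parent 1)
            11–1: parent, skip
        visit 3 (parent 12)
          3–12: parent, skip
        12–2: parent, skip
        12–9: 9 visited and ≠ parent → cycle
Cycle: 9 – 7 – 2 – 12 – 9.

Yes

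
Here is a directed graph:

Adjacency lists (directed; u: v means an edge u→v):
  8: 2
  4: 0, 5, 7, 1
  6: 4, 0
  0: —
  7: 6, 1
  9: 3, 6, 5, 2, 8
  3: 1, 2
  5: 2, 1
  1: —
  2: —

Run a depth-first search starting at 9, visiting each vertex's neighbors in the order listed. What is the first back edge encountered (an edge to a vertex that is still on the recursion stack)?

DFS from 9 (visiting each vertex's neighbors in the order listed); mark gray on enter, black on exit:
9 gray
  3 gray
    1 gray
    1 black
    2 gray
    2 black
  3 black
  6 gray
    4 gray
      0 gray
      0 black
      5 gray
        5→2: 2 black — skip
        5→1: 1 black — skip
      5 black
      7 gray
        7→6: 6 is gray → back edge
First back edge: 7 → 6.

7->6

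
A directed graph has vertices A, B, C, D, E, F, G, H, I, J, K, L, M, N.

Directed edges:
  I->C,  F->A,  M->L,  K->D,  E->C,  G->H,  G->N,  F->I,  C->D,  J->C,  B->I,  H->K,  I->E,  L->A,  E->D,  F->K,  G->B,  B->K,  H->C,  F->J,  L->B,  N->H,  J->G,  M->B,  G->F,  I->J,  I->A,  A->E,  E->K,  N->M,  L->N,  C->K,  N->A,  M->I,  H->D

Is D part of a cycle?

No

D lies on a cycle iff there is a path from D back to itself.
Exploring from D, it never reaches itself; equivalently, its strongly connected component is a singleton.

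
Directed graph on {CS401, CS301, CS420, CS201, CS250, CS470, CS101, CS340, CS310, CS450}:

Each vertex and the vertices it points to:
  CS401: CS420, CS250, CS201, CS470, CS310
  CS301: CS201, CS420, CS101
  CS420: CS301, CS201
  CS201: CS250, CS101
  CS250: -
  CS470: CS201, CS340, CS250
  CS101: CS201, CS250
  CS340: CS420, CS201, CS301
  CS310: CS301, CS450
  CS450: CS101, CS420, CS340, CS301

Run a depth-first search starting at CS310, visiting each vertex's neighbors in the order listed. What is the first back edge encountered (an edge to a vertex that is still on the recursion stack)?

DFS from CS310 (visiting each vertex's neighbors in the order listed); mark gray on enter, black on exit:
CS310 gray
  CS301 gray
    CS201 gray
      CS250 gray
      CS250 black
      CS101 gray
        CS101→CS201: CS201 is gray → back edge
First back edge: CS101 → CS201.

CS101->CS201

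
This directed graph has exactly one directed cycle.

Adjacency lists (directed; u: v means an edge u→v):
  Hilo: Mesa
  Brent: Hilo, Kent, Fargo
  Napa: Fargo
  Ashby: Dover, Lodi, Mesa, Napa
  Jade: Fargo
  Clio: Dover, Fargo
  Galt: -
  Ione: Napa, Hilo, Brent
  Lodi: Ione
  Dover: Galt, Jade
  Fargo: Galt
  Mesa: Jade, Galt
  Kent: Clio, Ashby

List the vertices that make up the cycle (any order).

Ione, Kent, Lodi, Ashby, Brent

DFS with gray/black marking from Brent:
Brent gray
  Hilo gray
    Mesa gray
      Jade gray
        Fargo gray
          Galt gray
          Galt black
        Fargo black
      Jade black
      Mesa→Galt: Galt black — skip
    Mesa black
  Hilo black
  Kent gray
    Clio gray
      Dover gray
        Dover→Galt: Galt black — skip
        Dover→Jade: Jade black — skip
      Dover black
      Clio→Fargo: Fargo black — skip
    Clio black
    Ashby gray
      Ashby→Dover: Dover black — skip
      Lodi gray
        Ione gray
          Napa gray
            Napa→Fargo: Fargo black — skip
          Napa black
          Ione→Hilo: Hilo black — skip
          Ione→Brent: Brent is gray → back edge
Back edge closes the cycle Brent → Kent → Ashby → Lodi → Ione → Brent; its vertices are {Ione, Kent, Lodi, Ashby, Brent}.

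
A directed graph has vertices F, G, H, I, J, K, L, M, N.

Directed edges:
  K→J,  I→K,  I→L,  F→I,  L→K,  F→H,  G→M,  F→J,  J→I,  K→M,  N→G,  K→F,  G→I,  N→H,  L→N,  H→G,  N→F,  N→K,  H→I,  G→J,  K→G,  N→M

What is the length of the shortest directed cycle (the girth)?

For each vertex v, BFS finds the shortest path from v back to v.
The shortest such closed walk is K → G → I → K, length 3.

3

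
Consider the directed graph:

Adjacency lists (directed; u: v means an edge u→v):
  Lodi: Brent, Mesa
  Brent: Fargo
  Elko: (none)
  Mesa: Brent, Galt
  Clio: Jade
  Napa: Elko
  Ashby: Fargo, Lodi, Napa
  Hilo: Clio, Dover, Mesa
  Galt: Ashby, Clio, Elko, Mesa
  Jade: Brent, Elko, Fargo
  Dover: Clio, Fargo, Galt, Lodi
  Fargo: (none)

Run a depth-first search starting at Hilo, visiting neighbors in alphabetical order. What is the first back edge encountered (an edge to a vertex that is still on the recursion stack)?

Mesa→Galt

DFS from Hilo (visiting neighbors in alphabetical order); mark gray on enter, black on exit:
Hilo gray
  Clio gray
    Jade gray
      Brent gray
        Fargo gray
        Fargo black
      Brent black
      Elko gray
      Elko black
      Jade→Fargo: Fargo black — skip
    Jade black
  Clio black
  Dover gray
    Dover→Clio: Clio black — skip
    Dover→Fargo: Fargo black — skip
    Galt gray
      Ashby gray
        Ashby→Fargo: Fargo black — skip
        Lodi gray
          Lodi→Brent: Brent black — skip
          Mesa gray
            Mesa→Brent: Brent black — skip
            Mesa→Galt: Galt is gray → back edge
First back edge: Mesa → Galt.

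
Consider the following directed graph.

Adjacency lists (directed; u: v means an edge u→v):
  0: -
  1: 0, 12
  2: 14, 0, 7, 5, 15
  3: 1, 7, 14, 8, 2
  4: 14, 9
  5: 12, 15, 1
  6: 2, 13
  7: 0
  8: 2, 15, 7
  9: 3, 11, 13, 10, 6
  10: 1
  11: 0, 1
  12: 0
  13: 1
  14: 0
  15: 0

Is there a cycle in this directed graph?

No

DFS with white/gray/black marking, starting from 4:
4 gray
  14 gray
    0 gray
    0 black
  14 black
  9 gray
    3 gray
      1 gray
        1→0: 0 black — skip
        12 gray
          12→0: 0 black — skip
        12 black
      1 black
      7 gray
        7→0: 0 black — skip
      7 black
      3→14: 14 black — skip
      8 gray
        2 gray
          2→14: 14 black — skip
          2→0: 0 black — skip
          2→7: 7 black — skip
          5 gray
            5→12: 12 black — skip
            15 gray
              15→0: 0 black — skip
            15 black
            5→1: 1 black — skip
          5 black
          2→15: 15 black — skip
        2 black
        8→15: 15 black — skip
        8→7: 7 black — skip
      8 black
      3→2: 2 black — skip
    3 black
    11 gray
      11→0: 0 black — skip
      11→1: 1 black — skip
    11 black
    13 gray
      13→1: 1 black — skip
    13 black
    10 gray
      10→1: 1 black — skip
    10 black
    6 gray
      6→2: 2 black — skip
      6→13: 13 black — skip
    6 black
  9 black
4 black
Every edge goes to a white or black vertex — no back edge, so the graph is acyclic.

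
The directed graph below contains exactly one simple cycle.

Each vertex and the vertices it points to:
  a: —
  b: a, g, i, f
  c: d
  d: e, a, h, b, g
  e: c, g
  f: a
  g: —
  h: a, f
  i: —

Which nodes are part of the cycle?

c, d, e

DFS with gray/black marking from d:
d gray
  e gray
    c gray
      c→d: d is gray → back edge
Back edge closes the cycle d → e → c → d; its vertices are {c, d, e}.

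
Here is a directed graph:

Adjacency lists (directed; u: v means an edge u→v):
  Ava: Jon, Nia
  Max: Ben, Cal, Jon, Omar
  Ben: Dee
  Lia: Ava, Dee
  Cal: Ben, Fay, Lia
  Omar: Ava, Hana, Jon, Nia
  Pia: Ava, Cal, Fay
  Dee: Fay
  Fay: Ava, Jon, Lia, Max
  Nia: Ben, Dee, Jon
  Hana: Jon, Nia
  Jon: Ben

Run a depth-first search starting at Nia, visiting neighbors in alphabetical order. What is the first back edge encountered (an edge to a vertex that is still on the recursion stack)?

DFS from Nia (visiting neighbors in alphabetical order); mark gray on enter, black on exit:
Nia gray
  Ben gray
    Dee gray
      Fay gray
        Ava gray
          Jon gray
            Jon→Ben: Ben is gray → back edge
First back edge: Jon → Ben.

Jon->Ben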